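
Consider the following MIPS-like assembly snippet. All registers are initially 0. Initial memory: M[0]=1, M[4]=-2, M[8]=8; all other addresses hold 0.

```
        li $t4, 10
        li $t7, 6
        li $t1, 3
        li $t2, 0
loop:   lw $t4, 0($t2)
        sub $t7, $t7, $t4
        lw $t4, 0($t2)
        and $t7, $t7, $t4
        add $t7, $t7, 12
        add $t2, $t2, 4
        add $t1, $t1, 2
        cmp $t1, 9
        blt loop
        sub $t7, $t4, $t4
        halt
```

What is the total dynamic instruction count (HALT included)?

after li $t4, 10: $t4=10
after li $t7, 6: $t7=6
after li $t1, 3: $t1=3
after li $t2, 0: $t2=0
after lw $t4, 0($t2): $t4=M[0]=1
after sub $t7, $t7, $t4: $t7=6-1=5
after lw $t4, 0($t2): $t4=M[0]=1
after and $t7, $t7, $t4: $t7=5&1=1
after add $t7, $t7, 12: $t7=1+12=13
after add $t2, $t2, 4: $t2=0+4=4
after add $t1, $t1, 2: $t1=3+2=5
cmp $t1, 9  (cmp 5,9)
blt loop: taken
after lw $t4, 0($t2): $t4=M[4]=-2
after sub $t7, $t7, $t4: $t7=13-(-2)=15
after lw $t4, 0($t2): $t4=M[4]=-2
after and $t7, $t7, $t4: $t7=15&(-2)=14
after add $t7, $t7, 12: $t7=14+12=26
after add $t2, $t2, 4: $t2=4+4=8
after add $t1, $t1, 2: $t1=5+2=7
cmp $t1, 9  (cmp 7,9)
blt loop: taken
after lw $t4, 0($t2): $t4=M[8]=8
after sub $t7, $t7, $t4: $t7=26-8=18
after lw $t4, 0($t2): $t4=M[8]=8
after and $t7, $t7, $t4: $t7=18&8=0
after add $t7, $t7, 12: $t7=0+12=12
after add $t2, $t2, 4: $t2=8+4=12
after add $t1, $t1, 2: $t1=7+2=9
cmp $t1, 9  (cmp 9,9)
blt loop: not taken
after sub $t7, $t4, $t4: $t7=8-8=0
halt.
Total executed instructions: 33.

33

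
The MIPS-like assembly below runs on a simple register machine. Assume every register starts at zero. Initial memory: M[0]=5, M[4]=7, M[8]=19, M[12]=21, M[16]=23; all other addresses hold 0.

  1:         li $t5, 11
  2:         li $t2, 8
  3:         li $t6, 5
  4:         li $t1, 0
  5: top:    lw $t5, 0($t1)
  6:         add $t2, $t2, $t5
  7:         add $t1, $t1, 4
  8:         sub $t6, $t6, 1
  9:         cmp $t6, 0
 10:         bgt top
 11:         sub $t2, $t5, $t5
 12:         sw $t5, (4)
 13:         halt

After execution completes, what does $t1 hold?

20

$t5=11
$t2=8
$t6=5
$t1=0
$t5=M[0]=5
$t2=8+5=13
$t1=0+4=4
$t6=5-1=4
cmp $t6, 0  (cmp 4,0)
bgt top: taken
$t5=M[4]=7
$t2=13+7=20
$t1=4+4=8
$t6=4-1=3
cmp $t6, 0  (cmp 3,0)
bgt top: taken
$t5=M[8]=19
$t2=20+19=39
$t1=8+4=12
$t6=3-1=2
cmp $t6, 0  (cmp 2,0)
bgt top: taken
$t5=M[12]=21
$t2=39+21=60
$t1=12+4=16
$t6=2-1=1
cmp $t6, 0  (cmp 1,0)
bgt top: taken
$t5=M[16]=23
$t2=60+23=83
$t1=16+4=20
$t6=1-1=0
cmp $t6, 0  (cmp 0,0)
bgt top: not taken
$t2=23-23=0
sw $t5, (4) → M[4]=23
halt.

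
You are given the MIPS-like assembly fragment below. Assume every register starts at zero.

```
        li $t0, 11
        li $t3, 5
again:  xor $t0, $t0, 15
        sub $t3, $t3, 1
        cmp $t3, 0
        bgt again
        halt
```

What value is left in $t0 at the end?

4

$t0=11
$t3=5
$t0=11^15=4
$t3=5-1=4
cmp $t3, 0  (cmp 4,0)
bgt again: taken
$t0=4^15=11
$t3=4-1=3
cmp $t3, 0  (cmp 3,0)
bgt again: taken
$t0=11^15=4
$t3=3-1=2
cmp $t3, 0  (cmp 2,0)
bgt again: taken
$t0=4^15=11
$t3=2-1=1
cmp $t3, 0  (cmp 1,0)
bgt again: taken
$t0=11^15=4
$t3=1-1=0
cmp $t3, 0  (cmp 0,0)
bgt again: not taken
halt.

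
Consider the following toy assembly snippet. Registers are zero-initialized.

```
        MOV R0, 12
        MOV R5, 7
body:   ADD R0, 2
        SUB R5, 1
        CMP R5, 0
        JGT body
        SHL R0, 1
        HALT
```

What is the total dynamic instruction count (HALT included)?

MOV R0, 12 → R0=12
MOV R5, 7 → R5=7
ADD R0, 2 → R0=12+2=14
SUB R5, 1 → R5=7-1=6
CMP R5, 0  (cmp 6,0)
JGT body: taken
ADD R0, 2 → R0=14+2=16
SUB R5, 1 → R5=6-1=5
CMP R5, 0  (cmp 5,0)
JGT body: taken
ADD R0, 2 → R0=16+2=18
SUB R5, 1 → R5=5-1=4
CMP R5, 0  (cmp 4,0)
JGT body: taken
ADD R0, 2 → R0=18+2=20
SUB R5, 1 → R5=4-1=3
CMP R5, 0  (cmp 3,0)
JGT body: taken
ADD R0, 2 → R0=20+2=22
SUB R5, 1 → R5=3-1=2
CMP R5, 0  (cmp 2,0)
JGT body: taken
ADD R0, 2 → R0=22+2=24
SUB R5, 1 → R5=2-1=1
CMP R5, 0  (cmp 1,0)
JGT body: taken
ADD R0, 2 → R0=24+2=26
SUB R5, 1 → R5=1-1=0
CMP R5, 0  (cmp 0,0)
JGT body: not taken
SHL R0, 1 → R0=26<<1=52
halt.
Total executed instructions: 32.

32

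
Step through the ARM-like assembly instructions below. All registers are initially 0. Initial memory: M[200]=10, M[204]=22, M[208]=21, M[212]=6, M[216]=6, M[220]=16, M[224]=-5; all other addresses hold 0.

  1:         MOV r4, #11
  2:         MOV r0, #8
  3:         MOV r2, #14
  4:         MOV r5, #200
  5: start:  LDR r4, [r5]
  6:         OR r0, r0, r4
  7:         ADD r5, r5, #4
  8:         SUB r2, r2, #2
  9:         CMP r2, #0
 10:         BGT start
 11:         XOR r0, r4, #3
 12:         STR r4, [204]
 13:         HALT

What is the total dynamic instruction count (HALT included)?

after MOV r4, #11: r4=11
after MOV r0, #8: r0=8
after MOV r2, #14: r2=14
after MOV r5, #200: r5=200
after LDR r4, [r5]: r4=M[200]=10
after OR r0, r0, r4: r0=8|10=10
after ADD r5, r5, #4: r5=200+4=204
after SUB r2, r2, #2: r2=14-2=12
CMP r2, #0  (cmp 12,0)
BGT start: taken
after LDR r4, [r5]: r4=M[204]=22
after OR r0, r0, r4: r0=10|22=30
after ADD r5, r5, #4: r5=204+4=208
after SUB r2, r2, #2: r2=12-2=10
CMP r2, #0  (cmp 10,0)
BGT start: taken
after LDR r4, [r5]: r4=M[208]=21
after OR r0, r0, r4: r0=30|21=31
after ADD r5, r5, #4: r5=208+4=212
after SUB r2, r2, #2: r2=10-2=8
CMP r2, #0  (cmp 8,0)
BGT start: taken
after LDR r4, [r5]: r4=M[212]=6
after OR r0, r0, r4: r0=31|6=31
after ADD r5, r5, #4: r5=212+4=216
after SUB r2, r2, #2: r2=8-2=6
CMP r2, #0  (cmp 6,0)
BGT start: taken
after LDR r4, [r5]: r4=M[216]=6
after OR r0, r0, r4: r0=31|6=31
after ADD r5, r5, #4: r5=216+4=220
after SUB r2, r2, #2: r2=6-2=4
CMP r2, #0  (cmp 4,0)
BGT start: taken
after LDR r4, [r5]: r4=M[220]=16
after OR r0, r0, r4: r0=31|16=31
after ADD r5, r5, #4: r5=220+4=224
after SUB r2, r2, #2: r2=4-2=2
CMP r2, #0  (cmp 2,0)
BGT start: taken
after LDR r4, [r5]: r4=M[224]=-5
after OR r0, r0, r4: r0=31|(-5)=-1
after ADD r5, r5, #4: r5=224+4=228
after SUB r2, r2, #2: r2=2-2=0
CMP r2, #0  (cmp 0,0)
BGT start: not taken
after XOR r0, r4, #3: r0=(-5)^3=-8
STR r4, [204] → M[204]=-5
halt.
Total executed instructions: 49.

49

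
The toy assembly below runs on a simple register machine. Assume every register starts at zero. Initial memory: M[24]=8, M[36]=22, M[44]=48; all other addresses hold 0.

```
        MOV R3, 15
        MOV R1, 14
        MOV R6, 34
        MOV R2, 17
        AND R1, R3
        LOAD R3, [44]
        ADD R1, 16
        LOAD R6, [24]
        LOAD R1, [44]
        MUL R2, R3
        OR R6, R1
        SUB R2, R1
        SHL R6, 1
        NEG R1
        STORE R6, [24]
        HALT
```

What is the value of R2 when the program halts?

after MOV R3, 15: R3=15
after MOV R1, 14: R1=14
after MOV R6, 34: R6=34
after MOV R2, 17: R2=17
after AND R1, R3: R1=14&15=14
after LOAD R3, [44]: R3=M[44]=48
after ADD R1, 16: R1=14+16=30
after LOAD R6, [24]: R6=M[24]=8
after LOAD R1, [44]: R1=M[44]=48
after MUL R2, R3: R2=17*48=816
after OR R6, R1: R6=8|48=56
after SUB R2, R1: R2=816-48=768
after SHL R6, 1: R6=56<<1=112
after NEG R1: R1=-(48)=-48
STORE R6, [24] → M[24]=112
halt.

768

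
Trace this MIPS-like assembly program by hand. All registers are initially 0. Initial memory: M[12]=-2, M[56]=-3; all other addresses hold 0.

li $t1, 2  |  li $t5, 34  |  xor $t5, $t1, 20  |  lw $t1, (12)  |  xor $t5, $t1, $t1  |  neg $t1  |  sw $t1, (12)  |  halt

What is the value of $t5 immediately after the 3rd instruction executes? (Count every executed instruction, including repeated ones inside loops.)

22

after li $t1, 2: $t1=2
after li $t5, 34: $t5=34
after xor $t5, $t1, 20: $t5=2^20=22
After step 3: $t5 = 22.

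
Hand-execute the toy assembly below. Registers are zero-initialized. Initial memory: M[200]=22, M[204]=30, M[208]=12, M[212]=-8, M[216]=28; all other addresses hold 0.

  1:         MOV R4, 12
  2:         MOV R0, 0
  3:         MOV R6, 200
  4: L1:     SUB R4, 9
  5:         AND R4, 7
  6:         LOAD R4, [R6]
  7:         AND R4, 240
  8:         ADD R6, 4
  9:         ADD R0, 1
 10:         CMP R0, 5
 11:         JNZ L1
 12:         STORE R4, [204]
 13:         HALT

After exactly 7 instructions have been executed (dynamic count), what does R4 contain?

MOV R4, 12 → R4=12
MOV R0, 0 → R0=0
MOV R6, 200 → R6=200
SUB R4, 9 → R4=12-9=3
AND R4, 7 → R4=3&7=3
LOAD R4, [R6] → R4=M[200]=22
AND R4, 240 → R4=22&240=16
After step 7: R4 = 16.

16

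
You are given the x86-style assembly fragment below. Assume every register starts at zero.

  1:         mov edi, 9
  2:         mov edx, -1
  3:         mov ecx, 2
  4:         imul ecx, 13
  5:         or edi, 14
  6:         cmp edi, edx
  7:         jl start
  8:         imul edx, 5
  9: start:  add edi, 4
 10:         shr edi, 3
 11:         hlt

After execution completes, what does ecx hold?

edi=9
edx=-1
ecx=2
ecx=2*13=26
edi=9|14=15
cmp edi, edx  (cmp 15,-1)
jl start: not taken
edx=(-1)*5=-5
edi=15+4=19
edi=19>>3=2
halt.

26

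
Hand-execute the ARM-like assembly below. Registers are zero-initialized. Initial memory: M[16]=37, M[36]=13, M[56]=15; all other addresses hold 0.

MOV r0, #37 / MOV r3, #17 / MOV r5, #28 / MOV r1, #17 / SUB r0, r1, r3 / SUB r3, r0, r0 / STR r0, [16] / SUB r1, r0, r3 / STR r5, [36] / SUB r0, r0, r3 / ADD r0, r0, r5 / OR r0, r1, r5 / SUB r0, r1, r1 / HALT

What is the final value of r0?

0

MOV r0, #37 → r0=37
MOV r3, #17 → r3=17
MOV r5, #28 → r5=28
MOV r1, #17 → r1=17
SUB r0, r1, r3 → r0=17-17=0
SUB r3, r0, r0 → r3=0-0=0
STR r0, [16] → M[16]=0
SUB r1, r0, r3 → r1=0-0=0
STR r5, [36] → M[36]=28
SUB r0, r0, r3 → r0=0-0=0
ADD r0, r0, r5 → r0=0+28=28
OR r0, r1, r5 → r0=0|28=28
SUB r0, r1, r1 → r0=0-0=0
halt.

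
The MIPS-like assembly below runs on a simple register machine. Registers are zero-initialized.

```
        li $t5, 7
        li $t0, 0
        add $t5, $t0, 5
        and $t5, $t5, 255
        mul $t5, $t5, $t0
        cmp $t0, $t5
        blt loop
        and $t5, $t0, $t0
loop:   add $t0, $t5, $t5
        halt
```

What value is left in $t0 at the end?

0

li $t5, 7 → $t5=7
li $t0, 0 → $t0=0
add $t5, $t0, 5 → $t5=0+5=5
and $t5, $t5, 255 → $t5=5&255=5
mul $t5, $t5, $t0 → $t5=5*0=0
cmp $t0, $t5  (cmp 0,0)
blt loop: not taken
and $t5, $t0, $t0 → $t5=0&0=0
add $t0, $t5, $t5 → $t0=0+0=0
halt.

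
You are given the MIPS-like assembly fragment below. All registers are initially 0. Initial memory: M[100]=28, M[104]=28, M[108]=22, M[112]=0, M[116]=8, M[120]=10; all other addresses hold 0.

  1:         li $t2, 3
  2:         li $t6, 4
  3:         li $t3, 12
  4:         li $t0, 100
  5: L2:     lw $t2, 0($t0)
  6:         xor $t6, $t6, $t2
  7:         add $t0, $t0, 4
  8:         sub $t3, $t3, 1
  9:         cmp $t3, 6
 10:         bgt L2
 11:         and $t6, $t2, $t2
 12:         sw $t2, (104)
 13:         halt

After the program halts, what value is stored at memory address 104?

10

li $t2, 3 → $t2=3
li $t6, 4 → $t6=4
li $t3, 12 → $t3=12
li $t0, 100 → $t0=100
lw $t2, 0($t0) → $t2=M[100]=28
xor $t6, $t6, $t2 → $t6=4^28=24
add $t0, $t0, 4 → $t0=100+4=104
sub $t3, $t3, 1 → $t3=12-1=11
cmp $t3, 6  (cmp 11,6)
bgt L2: taken
lw $t2, 0($t0) → $t2=M[104]=28
xor $t6, $t6, $t2 → $t6=24^28=4
add $t0, $t0, 4 → $t0=104+4=108
sub $t3, $t3, 1 → $t3=11-1=10
cmp $t3, 6  (cmp 10,6)
bgt L2: taken
lw $t2, 0($t0) → $t2=M[108]=22
xor $t6, $t6, $t2 → $t6=4^22=18
add $t0, $t0, 4 → $t0=108+4=112
sub $t3, $t3, 1 → $t3=10-1=9
cmp $t3, 6  (cmp 9,6)
bgt L2: taken
lw $t2, 0($t0) → $t2=M[112]=0
xor $t6, $t6, $t2 → $t6=18^0=18
add $t0, $t0, 4 → $t0=112+4=116
sub $t3, $t3, 1 → $t3=9-1=8
cmp $t3, 6  (cmp 8,6)
bgt L2: taken
lw $t2, 0($t0) → $t2=M[116]=8
xor $t6, $t6, $t2 → $t6=18^8=26
add $t0, $t0, 4 → $t0=116+4=120
sub $t3, $t3, 1 → $t3=8-1=7
cmp $t3, 6  (cmp 7,6)
bgt L2: taken
lw $t2, 0($t0) → $t2=M[120]=10
xor $t6, $t6, $t2 → $t6=26^10=16
add $t0, $t0, 4 → $t0=120+4=124
sub $t3, $t3, 1 → $t3=7-1=6
cmp $t3, 6  (cmp 6,6)
bgt L2: not taken
and $t6, $t2, $t2 → $t6=10&10=10
sw $t2, (104) → M[104]=10
halt.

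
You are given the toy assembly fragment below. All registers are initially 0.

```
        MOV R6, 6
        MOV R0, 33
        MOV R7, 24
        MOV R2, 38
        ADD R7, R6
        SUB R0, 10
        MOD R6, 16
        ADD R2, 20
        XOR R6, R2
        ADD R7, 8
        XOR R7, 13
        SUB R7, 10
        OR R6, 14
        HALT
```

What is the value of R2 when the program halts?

MOV R6, 6 → R6=6
MOV R0, 33 → R0=33
MOV R7, 24 → R7=24
MOV R2, 38 → R2=38
ADD R7, R6 → R7=24+6=30
SUB R0, 10 → R0=33-10=23
MOD R6, 16 → R6=6%16=6
ADD R2, 20 → R2=38+20=58
XOR R6, R2 → R6=6^58=60
ADD R7, 8 → R7=30+8=38
XOR R7, 13 → R7=38^13=43
SUB R7, 10 → R7=43-10=33
OR R6, 14 → R6=60|14=62
halt.

58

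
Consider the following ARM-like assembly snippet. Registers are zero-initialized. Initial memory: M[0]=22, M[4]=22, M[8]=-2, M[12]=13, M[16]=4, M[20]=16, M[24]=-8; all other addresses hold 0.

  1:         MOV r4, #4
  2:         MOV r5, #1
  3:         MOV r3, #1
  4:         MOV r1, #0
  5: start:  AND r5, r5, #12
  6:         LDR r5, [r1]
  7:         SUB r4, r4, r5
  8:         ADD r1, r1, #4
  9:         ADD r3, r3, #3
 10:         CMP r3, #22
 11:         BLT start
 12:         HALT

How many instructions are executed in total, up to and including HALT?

54

after MOV r4, #4: r4=4
after MOV r5, #1: r5=1
after MOV r3, #1: r3=1
after MOV r1, #0: r1=0
after AND r5, r5, #12: r5=1&12=0
after LDR r5, [r1]: r5=M[0]=22
after SUB r4, r4, r5: r4=4-22=-18
after ADD r1, r1, #4: r1=0+4=4
after ADD r3, r3, #3: r3=1+3=4
CMP r3, #22  (cmp 4,22)
BLT start: taken
after AND r5, r5, #12: r5=22&12=4
after LDR r5, [r1]: r5=M[4]=22
after SUB r4, r4, r5: r4=(-18)-22=-40
after ADD r1, r1, #4: r1=4+4=8
after ADD r3, r3, #3: r3=4+3=7
CMP r3, #22  (cmp 7,22)
BLT start: taken
after AND r5, r5, #12: r5=22&12=4
after LDR r5, [r1]: r5=M[8]=-2
after SUB r4, r4, r5: r4=(-40)-(-2)=-38
after ADD r1, r1, #4: r1=8+4=12
after ADD r3, r3, #3: r3=7+3=10
CMP r3, #22  (cmp 10,22)
BLT start: taken
after AND r5, r5, #12: r5=(-2)&12=12
after LDR r5, [r1]: r5=M[12]=13
after SUB r4, r4, r5: r4=(-38)-13=-51
after ADD r1, r1, #4: r1=12+4=16
after ADD r3, r3, #3: r3=10+3=13
CMP r3, #22  (cmp 13,22)
BLT start: taken
after AND r5, r5, #12: r5=13&12=12
after LDR r5, [r1]: r5=M[16]=4
after SUB r4, r4, r5: r4=(-51)-4=-55
after ADD r1, r1, #4: r1=16+4=20
after ADD r3, r3, #3: r3=13+3=16
CMP r3, #22  (cmp 16,22)
BLT start: taken
after AND r5, r5, #12: r5=4&12=4
after LDR r5, [r1]: r5=M[20]=16
after SUB r4, r4, r5: r4=(-55)-16=-71
after ADD r1, r1, #4: r1=20+4=24
after ADD r3, r3, #3: r3=16+3=19
CMP r3, #22  (cmp 19,22)
BLT start: taken
after AND r5, r5, #12: r5=16&12=0
after LDR r5, [r1]: r5=M[24]=-8
after SUB r4, r4, r5: r4=(-71)-(-8)=-63
after ADD r1, r1, #4: r1=24+4=28
after ADD r3, r3, #3: r3=19+3=22
CMP r3, #22  (cmp 22,22)
BLT start: not taken
halt.
Total executed instructions: 54.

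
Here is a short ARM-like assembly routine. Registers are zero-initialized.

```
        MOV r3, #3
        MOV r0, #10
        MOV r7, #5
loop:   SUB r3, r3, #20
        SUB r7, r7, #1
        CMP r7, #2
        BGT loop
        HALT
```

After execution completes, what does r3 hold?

after MOV r3, #3: r3=3
after MOV r0, #10: r0=10
after MOV r7, #5: r7=5
after SUB r3, r3, #20: r3=3-20=-17
after SUB r7, r7, #1: r7=5-1=4
CMP r7, #2  (cmp 4,2)
BGT loop: taken
after SUB r3, r3, #20: r3=(-17)-20=-37
after SUB r7, r7, #1: r7=4-1=3
CMP r7, #2  (cmp 3,2)
BGT loop: taken
after SUB r3, r3, #20: r3=(-37)-20=-57
after SUB r7, r7, #1: r7=3-1=2
CMP r7, #2  (cmp 2,2)
BGT loop: not taken
halt.

-57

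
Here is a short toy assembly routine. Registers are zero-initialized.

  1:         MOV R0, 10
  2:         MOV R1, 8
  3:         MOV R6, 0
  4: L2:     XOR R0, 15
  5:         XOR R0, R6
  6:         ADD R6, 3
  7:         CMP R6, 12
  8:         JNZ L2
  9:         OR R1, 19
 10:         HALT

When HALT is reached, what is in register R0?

6

MOV R0, 10 → R0=10
MOV R1, 8 → R1=8
MOV R6, 0 → R6=0
XOR R0, 15 → R0=10^15=5
XOR R0, R6 → R0=5^0=5
ADD R6, 3 → R6=0+3=3
CMP R6, 12  (cmp 3,12)
JNZ L2: taken
XOR R0, 15 → R0=5^15=10
XOR R0, R6 → R0=10^3=9
ADD R6, 3 → R6=3+3=6
CMP R6, 12  (cmp 6,12)
JNZ L2: taken
XOR R0, 15 → R0=9^15=6
XOR R0, R6 → R0=6^6=0
ADD R6, 3 → R6=6+3=9
CMP R6, 12  (cmp 9,12)
JNZ L2: taken
XOR R0, 15 → R0=0^15=15
XOR R0, R6 → R0=15^9=6
ADD R6, 3 → R6=9+3=12
CMP R6, 12  (cmp 12,12)
JNZ L2: not taken
OR R1, 19 → R1=8|19=27
halt.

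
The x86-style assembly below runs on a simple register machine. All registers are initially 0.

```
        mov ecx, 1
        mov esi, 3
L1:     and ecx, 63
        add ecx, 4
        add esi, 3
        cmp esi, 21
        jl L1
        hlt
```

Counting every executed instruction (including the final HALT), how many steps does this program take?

mov ecx, 1 → ecx=1
mov esi, 3 → esi=3
and ecx, 63 → ecx=1&63=1
add ecx, 4 → ecx=1+4=5
add esi, 3 → esi=3+3=6
cmp esi, 21  (cmp 6,21)
jl L1: taken
and ecx, 63 → ecx=5&63=5
add ecx, 4 → ecx=5+4=9
add esi, 3 → esi=6+3=9
cmp esi, 21  (cmp 9,21)
jl L1: taken
and ecx, 63 → ecx=9&63=9
add ecx, 4 → ecx=9+4=13
add esi, 3 → esi=9+3=12
cmp esi, 21  (cmp 12,21)
jl L1: taken
and ecx, 63 → ecx=13&63=13
add ecx, 4 → ecx=13+4=17
add esi, 3 → esi=12+3=15
cmp esi, 21  (cmp 15,21)
jl L1: taken
and ecx, 63 → ecx=17&63=17
add ecx, 4 → ecx=17+4=21
add esi, 3 → esi=15+3=18
cmp esi, 21  (cmp 18,21)
jl L1: taken
and ecx, 63 → ecx=21&63=21
add ecx, 4 → ecx=21+4=25
add esi, 3 → esi=18+3=21
cmp esi, 21  (cmp 21,21)
jl L1: not taken
halt.
Total executed instructions: 33.

33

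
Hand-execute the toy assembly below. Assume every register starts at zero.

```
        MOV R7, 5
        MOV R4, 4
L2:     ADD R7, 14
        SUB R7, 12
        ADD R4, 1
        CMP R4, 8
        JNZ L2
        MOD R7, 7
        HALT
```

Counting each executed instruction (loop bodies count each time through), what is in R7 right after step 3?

MOV R7, 5 → R7=5
MOV R4, 4 → R4=4
ADD R7, 14 → R7=5+14=19
After step 3: R7 = 19.

19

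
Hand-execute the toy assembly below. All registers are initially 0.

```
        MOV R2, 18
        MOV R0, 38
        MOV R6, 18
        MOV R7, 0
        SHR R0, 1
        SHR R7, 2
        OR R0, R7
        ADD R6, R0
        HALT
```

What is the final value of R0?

MOV R2, 18 → R2=18
MOV R0, 38 → R0=38
MOV R6, 18 → R6=18
MOV R7, 0 → R7=0
SHR R0, 1 → R0=38>>1=19
SHR R7, 2 → R7=0>>2=0
OR R0, R7 → R0=19|0=19
ADD R6, R0 → R6=18+19=37
halt.

19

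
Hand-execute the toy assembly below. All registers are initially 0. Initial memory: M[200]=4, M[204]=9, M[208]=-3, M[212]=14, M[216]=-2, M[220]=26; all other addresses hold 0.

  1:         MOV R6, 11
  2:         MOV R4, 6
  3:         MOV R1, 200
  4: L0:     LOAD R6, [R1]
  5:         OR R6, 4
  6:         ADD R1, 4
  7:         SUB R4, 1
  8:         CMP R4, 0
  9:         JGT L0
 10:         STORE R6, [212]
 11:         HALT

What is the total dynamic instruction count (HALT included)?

MOV R6, 11 → R6=11
MOV R4, 6 → R4=6
MOV R1, 200 → R1=200
LOAD R6, [R1] → R6=M[200]=4
OR R6, 4 → R6=4|4=4
ADD R1, 4 → R1=200+4=204
SUB R4, 1 → R4=6-1=5
CMP R4, 0  (cmp 5,0)
JGT L0: taken
LOAD R6, [R1] → R6=M[204]=9
OR R6, 4 → R6=9|4=13
ADD R1, 4 → R1=204+4=208
SUB R4, 1 → R4=5-1=4
CMP R4, 0  (cmp 4,0)
JGT L0: taken
LOAD R6, [R1] → R6=M[208]=-3
OR R6, 4 → R6=(-3)|4=-3
ADD R1, 4 → R1=208+4=212
SUB R4, 1 → R4=4-1=3
CMP R4, 0  (cmp 3,0)
JGT L0: taken
LOAD R6, [R1] → R6=M[212]=14
OR R6, 4 → R6=14|4=14
ADD R1, 4 → R1=212+4=216
SUB R4, 1 → R4=3-1=2
CMP R4, 0  (cmp 2,0)
JGT L0: taken
LOAD R6, [R1] → R6=M[216]=-2
OR R6, 4 → R6=(-2)|4=-2
ADD R1, 4 → R1=216+4=220
SUB R4, 1 → R4=2-1=1
CMP R4, 0  (cmp 1,0)
JGT L0: taken
LOAD R6, [R1] → R6=M[220]=26
OR R6, 4 → R6=26|4=30
ADD R1, 4 → R1=220+4=224
SUB R4, 1 → R4=1-1=0
CMP R4, 0  (cmp 0,0)
JGT L0: not taken
STORE R6, [212] → M[212]=30
halt.
Total executed instructions: 41.

41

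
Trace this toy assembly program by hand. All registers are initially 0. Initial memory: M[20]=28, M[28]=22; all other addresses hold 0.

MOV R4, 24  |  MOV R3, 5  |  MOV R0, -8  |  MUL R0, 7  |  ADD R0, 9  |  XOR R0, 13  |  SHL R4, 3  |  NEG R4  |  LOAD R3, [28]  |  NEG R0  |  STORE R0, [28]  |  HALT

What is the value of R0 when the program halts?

36

MOV R4, 24 → R4=24
MOV R3, 5 → R3=5
MOV R0, -8 → R0=-8
MUL R0, 7 → R0=(-8)*7=-56
ADD R0, 9 → R0=(-56)+9=-47
XOR R0, 13 → R0=(-47)^13=-36
SHL R4, 3 → R4=24<<3=192
NEG R4 → R4=-(192)=-192
LOAD R3, [28] → R3=M[28]=22
NEG R0 → R0=-(-36)=36
STORE R0, [28] → M[28]=36
halt.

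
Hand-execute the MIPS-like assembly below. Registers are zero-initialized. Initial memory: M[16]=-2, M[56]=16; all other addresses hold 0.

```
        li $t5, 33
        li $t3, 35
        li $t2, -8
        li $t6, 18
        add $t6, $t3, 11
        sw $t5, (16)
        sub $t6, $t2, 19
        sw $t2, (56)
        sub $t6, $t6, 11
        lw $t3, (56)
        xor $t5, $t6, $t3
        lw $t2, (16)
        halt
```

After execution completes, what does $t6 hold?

-38

after li $t5, 33: $t5=33
after li $t3, 35: $t3=35
after li $t2, -8: $t2=-8
after li $t6, 18: $t6=18
after add $t6, $t3, 11: $t6=35+11=46
sw $t5, (16) → M[16]=33
after sub $t6, $t2, 19: $t6=(-8)-19=-27
sw $t2, (56) → M[56]=-8
after sub $t6, $t6, 11: $t6=(-27)-11=-38
after lw $t3, (56): $t3=M[56]=-8
after xor $t5, $t6, $t3: $t5=(-38)^(-8)=34
after lw $t2, (16): $t2=M[16]=33
halt.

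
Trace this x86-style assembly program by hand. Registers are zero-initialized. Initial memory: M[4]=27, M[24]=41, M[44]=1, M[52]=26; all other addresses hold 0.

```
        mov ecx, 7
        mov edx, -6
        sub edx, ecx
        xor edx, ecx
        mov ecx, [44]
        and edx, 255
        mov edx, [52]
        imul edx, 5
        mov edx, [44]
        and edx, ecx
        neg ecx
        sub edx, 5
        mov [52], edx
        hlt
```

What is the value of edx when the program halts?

-4

ecx=7
edx=-6
edx=(-6)-7=-13
edx=(-13)^7=-12
ecx=M[44]=1
edx=(-12)&255=244
edx=M[52]=26
edx=26*5=130
edx=M[44]=1
edx=1&1=1
ecx=-(1)=-1
edx=1-5=-4
mov [52], edx → M[52]=-4
halt.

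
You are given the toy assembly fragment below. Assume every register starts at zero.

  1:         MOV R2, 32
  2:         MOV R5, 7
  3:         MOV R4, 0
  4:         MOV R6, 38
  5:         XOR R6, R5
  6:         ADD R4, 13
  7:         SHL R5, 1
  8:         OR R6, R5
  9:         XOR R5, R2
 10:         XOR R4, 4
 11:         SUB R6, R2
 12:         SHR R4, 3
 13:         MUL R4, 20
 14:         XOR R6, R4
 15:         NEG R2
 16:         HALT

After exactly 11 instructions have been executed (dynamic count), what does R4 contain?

MOV R2, 32 → R2=32
MOV R5, 7 → R5=7
MOV R4, 0 → R4=0
MOV R6, 38 → R6=38
XOR R6, R5 → R6=38^7=33
ADD R4, 13 → R4=0+13=13
SHL R5, 1 → R5=7<<1=14
OR R6, R5 → R6=33|14=47
XOR R5, R2 → R5=14^32=46
XOR R4, 4 → R4=13^4=9
SUB R6, R2 → R6=47-32=15
After step 11: R4 = 9.

9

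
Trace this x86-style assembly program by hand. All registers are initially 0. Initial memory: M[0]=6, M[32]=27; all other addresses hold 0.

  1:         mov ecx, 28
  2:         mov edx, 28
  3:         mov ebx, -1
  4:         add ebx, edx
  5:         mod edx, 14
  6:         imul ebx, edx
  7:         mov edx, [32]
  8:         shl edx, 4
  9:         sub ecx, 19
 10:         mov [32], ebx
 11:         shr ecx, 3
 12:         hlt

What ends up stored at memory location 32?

after mov ecx, 28: ecx=28
after mov edx, 28: edx=28
after mov ebx, -1: ebx=-1
after add ebx, edx: ebx=(-1)+28=27
after mod edx, 14: edx=28%14=0
after imul ebx, edx: ebx=27*0=0
after mov edx, [32]: edx=M[32]=27
after shl edx, 4: edx=27<<4=432
after sub ecx, 19: ecx=28-19=9
mov [32], ebx → M[32]=0
after shr ecx, 3: ecx=9>>3=1
halt.

0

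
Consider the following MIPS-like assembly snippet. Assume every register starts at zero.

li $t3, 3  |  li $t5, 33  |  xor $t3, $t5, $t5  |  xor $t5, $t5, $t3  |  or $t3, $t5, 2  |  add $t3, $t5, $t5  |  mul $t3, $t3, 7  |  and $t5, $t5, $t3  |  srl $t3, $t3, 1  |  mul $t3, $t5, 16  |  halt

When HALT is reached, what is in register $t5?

$t3=3
$t5=33
$t3=33^33=0
$t5=33^0=33
$t3=33|2=35
$t3=33+33=66
$t3=66*7=462
$t5=33&462=0
$t3=462>>1=231
$t3=0*16=0
halt.

0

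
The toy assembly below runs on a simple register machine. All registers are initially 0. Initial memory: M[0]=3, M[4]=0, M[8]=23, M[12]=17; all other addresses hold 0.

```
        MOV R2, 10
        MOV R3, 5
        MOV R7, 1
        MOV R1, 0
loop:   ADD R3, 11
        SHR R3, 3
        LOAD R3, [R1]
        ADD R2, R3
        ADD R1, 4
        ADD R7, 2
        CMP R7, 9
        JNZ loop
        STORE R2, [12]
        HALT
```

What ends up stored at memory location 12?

53

after MOV R2, 10: R2=10
after MOV R3, 5: R3=5
after MOV R7, 1: R7=1
after MOV R1, 0: R1=0
after ADD R3, 11: R3=5+11=16
after SHR R3, 3: R3=16>>3=2
after LOAD R3, [R1]: R3=M[0]=3
after ADD R2, R3: R2=10+3=13
after ADD R1, 4: R1=0+4=4
after ADD R7, 2: R7=1+2=3
CMP R7, 9  (cmp 3,9)
JNZ loop: taken
after ADD R3, 11: R3=3+11=14
after SHR R3, 3: R3=14>>3=1
after LOAD R3, [R1]: R3=M[4]=0
after ADD R2, R3: R2=13+0=13
after ADD R1, 4: R1=4+4=8
after ADD R7, 2: R7=3+2=5
CMP R7, 9  (cmp 5,9)
JNZ loop: taken
after ADD R3, 11: R3=0+11=11
after SHR R3, 3: R3=11>>3=1
after LOAD R3, [R1]: R3=M[8]=23
after ADD R2, R3: R2=13+23=36
after ADD R1, 4: R1=8+4=12
after ADD R7, 2: R7=5+2=7
CMP R7, 9  (cmp 7,9)
JNZ loop: taken
after ADD R3, 11: R3=23+11=34
after SHR R3, 3: R3=34>>3=4
after LOAD R3, [R1]: R3=M[12]=17
after ADD R2, R3: R2=36+17=53
after ADD R1, 4: R1=12+4=16
after ADD R7, 2: R7=7+2=9
CMP R7, 9  (cmp 9,9)
JNZ loop: not taken
STORE R2, [12] → M[12]=53
halt.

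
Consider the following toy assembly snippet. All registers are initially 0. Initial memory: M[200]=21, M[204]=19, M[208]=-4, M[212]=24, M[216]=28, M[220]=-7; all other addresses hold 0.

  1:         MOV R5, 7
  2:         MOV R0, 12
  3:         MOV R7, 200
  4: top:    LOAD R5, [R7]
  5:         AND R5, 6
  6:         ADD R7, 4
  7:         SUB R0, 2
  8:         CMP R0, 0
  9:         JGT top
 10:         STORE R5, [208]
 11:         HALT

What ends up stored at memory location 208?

0

R5=7
R0=12
R7=200
R5=M[200]=21
R5=21&6=4
R7=200+4=204
R0=12-2=10
CMP R0, 0  (cmp 10,0)
JGT top: taken
R5=M[204]=19
R5=19&6=2
R7=204+4=208
R0=10-2=8
CMP R0, 0  (cmp 8,0)
JGT top: taken
R5=M[208]=-4
R5=(-4)&6=4
R7=208+4=212
R0=8-2=6
CMP R0, 0  (cmp 6,0)
JGT top: taken
R5=M[212]=24
R5=24&6=0
R7=212+4=216
R0=6-2=4
CMP R0, 0  (cmp 4,0)
JGT top: taken
R5=M[216]=28
R5=28&6=4
R7=216+4=220
R0=4-2=2
CMP R0, 0  (cmp 2,0)
JGT top: taken
R5=M[220]=-7
R5=(-7)&6=0
R7=220+4=224
R0=2-2=0
CMP R0, 0  (cmp 0,0)
JGT top: not taken
STORE R5, [208] → M[208]=0
halt.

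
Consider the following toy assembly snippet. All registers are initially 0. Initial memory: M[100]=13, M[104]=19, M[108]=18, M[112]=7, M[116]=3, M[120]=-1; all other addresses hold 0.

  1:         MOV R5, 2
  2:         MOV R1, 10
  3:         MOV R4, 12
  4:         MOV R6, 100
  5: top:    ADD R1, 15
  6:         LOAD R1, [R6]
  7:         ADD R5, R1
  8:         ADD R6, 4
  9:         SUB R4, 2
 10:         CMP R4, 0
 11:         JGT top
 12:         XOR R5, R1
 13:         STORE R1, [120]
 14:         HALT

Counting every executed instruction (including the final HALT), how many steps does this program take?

after MOV R5, 2: R5=2
after MOV R1, 10: R1=10
after MOV R4, 12: R4=12
after MOV R6, 100: R6=100
after ADD R1, 15: R1=10+15=25
after LOAD R1, [R6]: R1=M[100]=13
after ADD R5, R1: R5=2+13=15
after ADD R6, 4: R6=100+4=104
after SUB R4, 2: R4=12-2=10
CMP R4, 0  (cmp 10,0)
JGT top: taken
after ADD R1, 15: R1=13+15=28
after LOAD R1, [R6]: R1=M[104]=19
after ADD R5, R1: R5=15+19=34
after ADD R6, 4: R6=104+4=108
after SUB R4, 2: R4=10-2=8
CMP R4, 0  (cmp 8,0)
JGT top: taken
after ADD R1, 15: R1=19+15=34
after LOAD R1, [R6]: R1=M[108]=18
after ADD R5, R1: R5=34+18=52
after ADD R6, 4: R6=108+4=112
after SUB R4, 2: R4=8-2=6
CMP R4, 0  (cmp 6,0)
JGT top: taken
after ADD R1, 15: R1=18+15=33
after LOAD R1, [R6]: R1=M[112]=7
after ADD R5, R1: R5=52+7=59
after ADD R6, 4: R6=112+4=116
after SUB R4, 2: R4=6-2=4
CMP R4, 0  (cmp 4,0)
JGT top: taken
after ADD R1, 15: R1=7+15=22
after LOAD R1, [R6]: R1=M[116]=3
after ADD R5, R1: R5=59+3=62
after ADD R6, 4: R6=116+4=120
after SUB R4, 2: R4=4-2=2
CMP R4, 0  (cmp 2,0)
JGT top: taken
after ADD R1, 15: R1=3+15=18
after LOAD R1, [R6]: R1=M[120]=-1
after ADD R5, R1: R5=62+(-1)=61
after ADD R6, 4: R6=120+4=124
after SUB R4, 2: R4=2-2=0
CMP R4, 0  (cmp 0,0)
JGT top: not taken
after XOR R5, R1: R5=61^(-1)=-62
STORE R1, [120] → M[120]=-1
halt.
Total executed instructions: 49.

49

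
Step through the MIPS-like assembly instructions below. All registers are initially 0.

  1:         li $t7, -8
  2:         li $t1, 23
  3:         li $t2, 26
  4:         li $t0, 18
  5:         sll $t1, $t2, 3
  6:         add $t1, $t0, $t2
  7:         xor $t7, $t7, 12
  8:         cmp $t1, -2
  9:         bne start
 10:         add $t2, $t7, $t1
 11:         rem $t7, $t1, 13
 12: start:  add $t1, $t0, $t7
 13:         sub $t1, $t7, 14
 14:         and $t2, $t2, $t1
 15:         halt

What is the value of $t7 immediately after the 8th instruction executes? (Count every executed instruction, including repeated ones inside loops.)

li $t7, -8 → $t7=-8
li $t1, 23 → $t1=23
li $t2, 26 → $t2=26
li $t0, 18 → $t0=18
sll $t1, $t2, 3 → $t1=26<<3=208
add $t1, $t0, $t2 → $t1=18+26=44
xor $t7, $t7, 12 → $t7=(-8)^12=-12
cmp $t1, -2  (cmp 44,-2)
After step 8: $t7 = -12.

-12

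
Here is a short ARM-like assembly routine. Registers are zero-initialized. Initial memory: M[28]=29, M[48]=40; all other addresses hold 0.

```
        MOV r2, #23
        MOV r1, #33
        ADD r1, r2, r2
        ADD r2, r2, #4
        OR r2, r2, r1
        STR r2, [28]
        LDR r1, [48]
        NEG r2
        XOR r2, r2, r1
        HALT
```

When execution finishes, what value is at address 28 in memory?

r2=23
r1=33
r1=23+23=46
r2=23+4=27
r2=27|46=63
STR r2, [28] → M[28]=63
r1=M[48]=40
r2=-(63)=-63
r2=(-63)^40=-23
halt.

63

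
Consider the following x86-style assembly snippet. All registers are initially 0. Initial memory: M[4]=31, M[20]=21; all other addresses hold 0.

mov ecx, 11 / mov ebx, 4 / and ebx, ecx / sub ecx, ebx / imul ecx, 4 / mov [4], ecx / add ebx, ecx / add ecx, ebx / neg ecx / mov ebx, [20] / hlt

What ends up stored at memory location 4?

after mov ecx, 11: ecx=11
after mov ebx, 4: ebx=4
after and ebx, ecx: ebx=4&11=0
after sub ecx, ebx: ecx=11-0=11
after imul ecx, 4: ecx=11*4=44
mov [4], ecx → M[4]=44
after add ebx, ecx: ebx=0+44=44
after add ecx, ebx: ecx=44+44=88
after neg ecx: ecx=-(88)=-88
after mov ebx, [20]: ebx=M[20]=21
halt.

44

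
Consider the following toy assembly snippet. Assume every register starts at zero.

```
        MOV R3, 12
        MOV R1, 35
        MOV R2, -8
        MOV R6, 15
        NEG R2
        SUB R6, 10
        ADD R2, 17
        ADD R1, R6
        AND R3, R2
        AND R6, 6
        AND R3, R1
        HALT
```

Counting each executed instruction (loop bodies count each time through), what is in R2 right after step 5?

after MOV R3, 12: R3=12
after MOV R1, 35: R1=35
after MOV R2, -8: R2=-8
after MOV R6, 15: R6=15
after NEG R2: R2=-(-8)=8
After step 5: R2 = 8.

8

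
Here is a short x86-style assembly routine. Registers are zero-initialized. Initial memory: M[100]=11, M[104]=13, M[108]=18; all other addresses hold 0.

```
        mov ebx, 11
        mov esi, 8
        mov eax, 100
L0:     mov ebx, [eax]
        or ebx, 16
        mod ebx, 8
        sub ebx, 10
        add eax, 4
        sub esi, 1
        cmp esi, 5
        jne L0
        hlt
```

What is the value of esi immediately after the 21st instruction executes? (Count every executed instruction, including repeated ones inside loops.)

6

mov ebx, 11 → ebx=11
mov esi, 8 → esi=8
mov eax, 100 → eax=100
mov ebx, [eax] → ebx=M[100]=11
or ebx, 16 → ebx=11|16=27
mod ebx, 8 → ebx=27%8=3
sub ebx, 10 → ebx=3-10=-7
add eax, 4 → eax=100+4=104
sub esi, 1 → esi=8-1=7
cmp esi, 5  (cmp 7,5)
jne L0: taken
mov ebx, [eax] → ebx=M[104]=13
or ebx, 16 → ebx=13|16=29
mod ebx, 8 → ebx=29%8=5
sub ebx, 10 → ebx=5-10=-5
add eax, 4 → eax=104+4=108
sub esi, 1 → esi=7-1=6
cmp esi, 5  (cmp 6,5)
jne L0: taken
mov ebx, [eax] → ebx=M[108]=18
or ebx, 16 → ebx=18|16=18
After step 21: esi = 6.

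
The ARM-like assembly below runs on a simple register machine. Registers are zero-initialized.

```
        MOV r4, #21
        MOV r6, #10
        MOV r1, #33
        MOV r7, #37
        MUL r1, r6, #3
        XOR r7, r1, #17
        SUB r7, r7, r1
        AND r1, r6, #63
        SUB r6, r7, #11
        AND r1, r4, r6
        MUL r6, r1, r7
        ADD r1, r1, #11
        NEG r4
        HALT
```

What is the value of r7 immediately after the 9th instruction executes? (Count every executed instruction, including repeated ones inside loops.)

-15

r4=21
r6=10
r1=33
r7=37
r1=10*3=30
r7=30^17=15
r7=15-30=-15
r1=10&63=10
r6=(-15)-11=-26
After step 9: r7 = -15.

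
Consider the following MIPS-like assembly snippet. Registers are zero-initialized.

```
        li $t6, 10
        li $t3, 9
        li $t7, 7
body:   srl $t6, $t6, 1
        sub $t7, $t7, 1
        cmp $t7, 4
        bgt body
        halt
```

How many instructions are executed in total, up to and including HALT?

16

after li $t6, 10: $t6=10
after li $t3, 9: $t3=9
after li $t7, 7: $t7=7
after srl $t6, $t6, 1: $t6=10>>1=5
after sub $t7, $t7, 1: $t7=7-1=6
cmp $t7, 4  (cmp 6,4)
bgt body: taken
after srl $t6, $t6, 1: $t6=5>>1=2
after sub $t7, $t7, 1: $t7=6-1=5
cmp $t7, 4  (cmp 5,4)
bgt body: taken
after srl $t6, $t6, 1: $t6=2>>1=1
after sub $t7, $t7, 1: $t7=5-1=4
cmp $t7, 4  (cmp 4,4)
bgt body: not taken
halt.
Total executed instructions: 16.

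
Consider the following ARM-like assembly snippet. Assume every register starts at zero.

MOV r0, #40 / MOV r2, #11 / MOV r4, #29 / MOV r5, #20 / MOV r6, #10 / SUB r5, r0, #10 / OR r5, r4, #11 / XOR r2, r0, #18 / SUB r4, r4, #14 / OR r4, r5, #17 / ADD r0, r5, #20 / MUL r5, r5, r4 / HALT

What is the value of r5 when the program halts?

after MOV r0, #40: r0=40
after MOV r2, #11: r2=11
after MOV r4, #29: r4=29
after MOV r5, #20: r5=20
after MOV r6, #10: r6=10
after SUB r5, r0, #10: r5=40-10=30
after OR r5, r4, #11: r5=29|11=31
after XOR r2, r0, #18: r2=40^18=58
after SUB r4, r4, #14: r4=29-14=15
after OR r4, r5, #17: r4=31|17=31
after ADD r0, r5, #20: r0=31+20=51
after MUL r5, r5, r4: r5=31*31=961
halt.

961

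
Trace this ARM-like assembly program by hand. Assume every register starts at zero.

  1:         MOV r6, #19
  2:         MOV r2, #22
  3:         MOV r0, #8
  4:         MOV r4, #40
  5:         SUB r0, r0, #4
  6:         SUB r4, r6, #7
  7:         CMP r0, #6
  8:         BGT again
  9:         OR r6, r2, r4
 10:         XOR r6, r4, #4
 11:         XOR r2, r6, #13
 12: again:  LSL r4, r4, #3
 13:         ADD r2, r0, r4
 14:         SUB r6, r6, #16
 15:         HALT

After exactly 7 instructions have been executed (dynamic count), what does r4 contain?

12

MOV r6, #19 → r6=19
MOV r2, #22 → r2=22
MOV r0, #8 → r0=8
MOV r4, #40 → r4=40
SUB r0, r0, #4 → r0=8-4=4
SUB r4, r6, #7 → r4=19-7=12
CMP r0, #6  (cmp 4,6)
After step 7: r4 = 12.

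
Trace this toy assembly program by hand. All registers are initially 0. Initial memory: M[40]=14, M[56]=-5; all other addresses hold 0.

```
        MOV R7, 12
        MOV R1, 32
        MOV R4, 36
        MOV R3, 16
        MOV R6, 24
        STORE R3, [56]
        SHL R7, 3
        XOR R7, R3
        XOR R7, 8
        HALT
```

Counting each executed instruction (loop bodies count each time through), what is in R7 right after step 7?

96

after MOV R7, 12: R7=12
after MOV R1, 32: R1=32
after MOV R4, 36: R4=36
after MOV R3, 16: R3=16
after MOV R6, 24: R6=24
STORE R3, [56] → M[56]=16
after SHL R7, 3: R7=12<<3=96
After step 7: R7 = 96.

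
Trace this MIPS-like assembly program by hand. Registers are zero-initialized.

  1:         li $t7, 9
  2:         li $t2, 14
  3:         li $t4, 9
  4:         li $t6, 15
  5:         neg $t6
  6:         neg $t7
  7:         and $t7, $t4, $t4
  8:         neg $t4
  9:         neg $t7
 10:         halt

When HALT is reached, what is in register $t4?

after li $t7, 9: $t7=9
after li $t2, 14: $t2=14
after li $t4, 9: $t4=9
after li $t6, 15: $t6=15
after neg $t6: $t6=-(15)=-15
after neg $t7: $t7=-(9)=-9
after and $t7, $t4, $t4: $t7=9&9=9
after neg $t4: $t4=-(9)=-9
after neg $t7: $t7=-(9)=-9
halt.

-9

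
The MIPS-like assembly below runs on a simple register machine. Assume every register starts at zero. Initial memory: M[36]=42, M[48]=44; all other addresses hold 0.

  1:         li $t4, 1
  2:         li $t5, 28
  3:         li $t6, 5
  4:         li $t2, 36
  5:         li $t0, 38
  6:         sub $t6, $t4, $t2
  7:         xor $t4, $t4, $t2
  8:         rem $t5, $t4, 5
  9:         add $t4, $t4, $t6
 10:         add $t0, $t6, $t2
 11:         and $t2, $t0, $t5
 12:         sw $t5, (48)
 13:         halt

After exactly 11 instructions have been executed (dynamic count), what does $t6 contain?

-35

$t4=1
$t5=28
$t6=5
$t2=36
$t0=38
$t6=1-36=-35
$t4=1^36=37
$t5=37%5=2
$t4=37+(-35)=2
$t0=(-35)+36=1
$t2=1&2=0
After step 11: $t6 = -35.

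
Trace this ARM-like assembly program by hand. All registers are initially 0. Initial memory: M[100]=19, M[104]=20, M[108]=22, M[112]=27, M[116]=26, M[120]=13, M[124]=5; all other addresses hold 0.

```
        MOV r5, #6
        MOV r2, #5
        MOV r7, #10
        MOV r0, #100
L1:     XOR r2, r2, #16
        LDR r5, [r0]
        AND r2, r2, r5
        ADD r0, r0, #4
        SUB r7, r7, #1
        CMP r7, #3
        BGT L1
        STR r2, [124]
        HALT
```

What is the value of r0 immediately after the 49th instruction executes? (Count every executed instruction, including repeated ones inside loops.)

124

r5=6
r2=5
r7=10
r0=100
r2=5^16=21
r5=M[100]=19
r2=21&19=17
r0=100+4=104
r7=10-1=9
CMP r7, #3  (cmp 9,3)
BGT L1: taken
r2=17^16=1
r5=M[104]=20
r2=1&20=0
r0=104+4=108
r7=9-1=8
CMP r7, #3  (cmp 8,3)
BGT L1: taken
r2=0^16=16
r5=M[108]=22
r2=16&22=16
r0=108+4=112
r7=8-1=7
CMP r7, #3  (cmp 7,3)
BGT L1: taken
r2=16^16=0
r5=M[112]=27
r2=0&27=0
r0=112+4=116
r7=7-1=6
CMP r7, #3  (cmp 6,3)
BGT L1: taken
r2=0^16=16
r5=M[116]=26
r2=16&26=16
r0=116+4=120
r7=6-1=5
CMP r7, #3  (cmp 5,3)
BGT L1: taken
r2=16^16=0
r5=M[120]=13
r2=0&13=0
r0=120+4=124
r7=5-1=4
CMP r7, #3  (cmp 4,3)
BGT L1: taken
r2=0^16=16
r5=M[124]=5
r2=16&5=0
After step 49: r0 = 124.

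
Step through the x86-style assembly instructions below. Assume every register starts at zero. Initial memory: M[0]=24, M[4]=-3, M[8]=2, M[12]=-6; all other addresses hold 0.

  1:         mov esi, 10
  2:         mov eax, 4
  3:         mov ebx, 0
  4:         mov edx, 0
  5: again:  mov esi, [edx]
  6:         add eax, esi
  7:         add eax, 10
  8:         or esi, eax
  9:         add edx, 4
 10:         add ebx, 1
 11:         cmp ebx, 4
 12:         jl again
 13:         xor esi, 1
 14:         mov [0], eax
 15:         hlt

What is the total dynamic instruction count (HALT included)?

39

after mov esi, 10: esi=10
after mov eax, 4: eax=4
after mov ebx, 0: ebx=0
after mov edx, 0: edx=0
after mov esi, [edx]: esi=M[0]=24
after add eax, esi: eax=4+24=28
after add eax, 10: eax=28+10=38
after or esi, eax: esi=24|38=62
after add edx, 4: edx=0+4=4
after add ebx, 1: ebx=0+1=1
cmp ebx, 4  (cmp 1,4)
jl again: taken
after mov esi, [edx]: esi=M[4]=-3
after add eax, esi: eax=38+(-3)=35
after add eax, 10: eax=35+10=45
after or esi, eax: esi=(-3)|45=-3
after add edx, 4: edx=4+4=8
after add ebx, 1: ebx=1+1=2
cmp ebx, 4  (cmp 2,4)
jl again: taken
after mov esi, [edx]: esi=M[8]=2
after add eax, esi: eax=45+2=47
after add eax, 10: eax=47+10=57
after or esi, eax: esi=2|57=59
after add edx, 4: edx=8+4=12
after add ebx, 1: ebx=2+1=3
cmp ebx, 4  (cmp 3,4)
jl again: taken
after mov esi, [edx]: esi=M[12]=-6
after add eax, esi: eax=57+(-6)=51
after add eax, 10: eax=51+10=61
after or esi, eax: esi=(-6)|61=-1
after add edx, 4: edx=12+4=16
after add ebx, 1: ebx=3+1=4
cmp ebx, 4  (cmp 4,4)
jl again: not taken
after xor esi, 1: esi=(-1)^1=-2
mov [0], eax → M[0]=61
halt.
Total executed instructions: 39.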